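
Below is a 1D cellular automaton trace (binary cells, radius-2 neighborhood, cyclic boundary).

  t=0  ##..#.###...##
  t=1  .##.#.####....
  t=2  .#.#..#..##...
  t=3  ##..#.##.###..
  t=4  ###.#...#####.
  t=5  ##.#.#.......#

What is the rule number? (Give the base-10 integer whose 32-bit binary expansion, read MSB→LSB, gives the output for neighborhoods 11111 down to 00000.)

  #####|.  b31=0 t=4,i=10
  ####.|.  b30=0 t=0,i=0
  ###.#|.  b29=0 t=4,i=2
  ###..|#  b28=1 t=0,i=1
  ##.##|#  b27=1 t=3,i=8
  ##.#.|#  b26=1 t=1,i=3
  ##..#|#  b25=1 t=0,i=2
  ##...|#  b24=1 t=0,i=9
  #.###|#  b23=1 t=0,i=6
  #.##.|.  b22=0 t=3,i=6
  #.#.#|.  b21=0 t=1,i=4
  #.#..|.  b20=0 t=2,i=3
  #..##|.  b19=0 t=2,i=8
  #..#.|.  b18=0 t=0,i=3
  #...#|.  b17=0 t=0,i=10
  #....|.  b16=0 t=1,i=11
  .####|.  b15=0 t=0,i=13
  .###.|#  b14=1 t=0,i=7
  .##.#|.  b13=0 t=1,i=2
  .##..|#  b12=1 t=2,i=10
  .#.##|.  b11=0 t=0,i=5
  .#.#.|.  b10=0 t=2,i=2
  .#..#|#  b9=1 t=2,i=4
  .#...|#  b8=1 t=4,i=5
  ..###|.  b7=0 t=0,i=12
  ..##.|#  b6=1 t=1,i=1
  ..#.#|#  b5=1 t=0,i=4
  ..#..|#  b4=1 t=2,i=6
  ...##|.  b3=0 t=0,i=11
  ...#.|#  b2=1 t=2,i=0
  ....#|.  b1=0 t=1,i=13
  .....|.  b0=0 t=1,i=12
  bits 00011111100000000101001101110100 = 528503668

528503668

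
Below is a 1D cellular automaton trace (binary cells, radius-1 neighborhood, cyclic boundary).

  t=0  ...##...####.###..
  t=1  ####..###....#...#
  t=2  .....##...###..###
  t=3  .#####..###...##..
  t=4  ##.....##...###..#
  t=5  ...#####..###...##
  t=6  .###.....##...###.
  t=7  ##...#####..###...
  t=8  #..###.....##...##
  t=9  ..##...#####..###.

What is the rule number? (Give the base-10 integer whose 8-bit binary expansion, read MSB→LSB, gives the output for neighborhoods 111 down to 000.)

11

  ###|.  b7=0 t=0,i=9
  ##.|.  b6=0 t=0,i=4
  #.#|.  b5=0 t=0,i=12
  #..|.  b4=0 t=0,i=5
  .##|#  b3=1 t=0,i=3
  .#.|.  b2=0 t=1,i=13
  ..#|#  b1=1 t=0,i=2
  ...|#  b0=1 t=0,i=0
  bits 00001011 = 11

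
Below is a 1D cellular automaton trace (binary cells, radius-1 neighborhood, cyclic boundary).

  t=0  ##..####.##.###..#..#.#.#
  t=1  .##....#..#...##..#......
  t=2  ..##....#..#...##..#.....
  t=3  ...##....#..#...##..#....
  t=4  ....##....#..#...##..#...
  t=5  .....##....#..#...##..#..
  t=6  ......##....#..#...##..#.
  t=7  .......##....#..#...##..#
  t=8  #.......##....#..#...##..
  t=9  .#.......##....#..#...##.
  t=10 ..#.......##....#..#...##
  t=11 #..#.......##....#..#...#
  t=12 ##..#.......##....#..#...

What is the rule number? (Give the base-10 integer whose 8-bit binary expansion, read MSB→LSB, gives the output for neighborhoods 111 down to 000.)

  [7] ### => .  t=0,i=0
  [6] ##. => #  t=0,i=1
  [5] #.# => .  t=0,i=8
  [4] #.. => #  t=0,i=2
  [3] .## => .  t=0,i=4
  [2] .#. => .  t=0,i=17
  [1] ..# => .  t=0,i=3
  [0] ... => .  t=1,i=4
  bits 01010000 = 80

80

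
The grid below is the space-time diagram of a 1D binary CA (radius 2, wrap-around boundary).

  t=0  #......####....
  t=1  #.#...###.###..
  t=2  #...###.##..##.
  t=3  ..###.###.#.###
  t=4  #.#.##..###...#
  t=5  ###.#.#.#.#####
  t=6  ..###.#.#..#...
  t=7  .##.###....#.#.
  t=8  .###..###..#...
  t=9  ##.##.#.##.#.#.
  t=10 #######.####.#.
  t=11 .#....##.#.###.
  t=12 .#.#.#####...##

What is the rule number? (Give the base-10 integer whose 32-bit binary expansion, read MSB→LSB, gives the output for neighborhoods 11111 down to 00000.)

1063493880

  nb #####: next=.  (t=5,i=0, bit31=0)
  nb ####.: next=.  (t=0,i=9, bit30=0)
  nb ###.#: next=#  (t=1,i=8, bit29=1)
  nb ###..: next=#  (t=0,i=10, bit28=1)
  nb ##.##: next=#  (t=1,i=9, bit27=1)
  nb ##.#.: next=#  (t=2,i=14, bit26=1)
  nb ##..#: next=#  (t=1,i=13, bit25=1)
  nb ##...: next=#  (t=0,i=11, bit24=1)
  nb #.###: next=.  (t=1,i=10, bit23=0)
  nb #.##.: next=#  (t=2,i=8, bit22=1)
  nb #.#.#: next=#  (t=3,i=10, bit21=1)
  nb #.#..: next=.  (t=1,i=2, bit20=0)
  nb #..##: next=.  (t=2,i=11, bit19=0)
  nb #..#.: next=.  (t=1,i=14, bit18=0)
  nb #...#: next=#  (t=1,i=4, bit17=1)
  nb #....: next=#  (t=0,i=2, bit16=1)
  nb .####: next=#  (t=0,i=8, bit15=1)
  nb .###.: next=.  (t=1,i=7, bit14=0)
  nb .##.#: next=#  (t=2,i=13, bit13=1)
  nb .##..: next=.  (t=2,i=9, bit12=0)
  nb .#.##: next=.  (t=3,i=11, bit11=0)
  nb .#.#.: next=.  (t=1,i=1, bit10=0)
  nb .#..#: next=.  (t=6,i=9, bit9=0)
  nb .#...: next=.  (t=0,i=1, bit8=0)
  nb ..###: next=#  (t=0,i=7, bit7=1)
  nb ..##.: next=#  (t=2,i=12, bit6=1)
  nb ..#.#: next=#  (t=1,i=0, bit5=1)
  nb ..#..: next=#  (t=0,i=0, bit4=1)
  nb ...##: next=#  (t=0,i=6, bit3=1)
  nb ...#.: next=.  (t=0,i=14, bit2=0)
  nb ....#: next=.  (t=0,i=5, bit1=0)
  nb .....: next=.  (t=0,i=3, bit0=0)
  bits 00111111011000111010000011111000 = 1063493880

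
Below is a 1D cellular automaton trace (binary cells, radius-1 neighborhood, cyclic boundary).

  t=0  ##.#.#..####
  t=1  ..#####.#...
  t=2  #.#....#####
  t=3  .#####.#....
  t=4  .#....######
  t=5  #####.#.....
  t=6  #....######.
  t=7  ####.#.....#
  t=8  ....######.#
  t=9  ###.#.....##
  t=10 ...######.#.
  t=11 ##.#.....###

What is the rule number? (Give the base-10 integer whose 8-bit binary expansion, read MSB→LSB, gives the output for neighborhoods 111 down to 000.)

  [7] ### => .  t=0,i=0
  [6] ##. => .  t=0,i=1
  [5] #.# => #  t=0,i=2
  [4] #.. => #  t=0,i=6
  [3] .## => #  t=0,i=8
  [2] .#. => #  t=0,i=3
  [1] ..# => .  t=0,i=7
  [0] ... => #  t=1,i=0
  bits 00111101 = 61

61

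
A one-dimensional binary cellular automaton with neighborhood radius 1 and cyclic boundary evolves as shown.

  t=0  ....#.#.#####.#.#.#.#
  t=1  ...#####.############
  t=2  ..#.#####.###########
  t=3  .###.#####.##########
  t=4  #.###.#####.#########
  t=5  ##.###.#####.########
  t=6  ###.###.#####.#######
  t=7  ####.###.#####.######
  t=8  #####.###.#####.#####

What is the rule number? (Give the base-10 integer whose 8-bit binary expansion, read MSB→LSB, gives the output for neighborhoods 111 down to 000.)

230

  nb ###: next=#  (t=0,i=9, bit7=1)
  nb ##.: next=#  (t=0,i=12, bit6=1)
  nb #.#: next=#  (t=0,i=5, bit5=1)
  nb #..: next=.  (t=0,i=0, bit4=0)
  nb .##: next=.  (t=0,i=8, bit3=0)
  nb .#.: next=#  (t=0,i=4, bit2=1)
  nb ..#: next=#  (t=0,i=3, bit1=1)
  nb ...: next=.  (t=0,i=1, bit0=0)
  bits 11100110 = 230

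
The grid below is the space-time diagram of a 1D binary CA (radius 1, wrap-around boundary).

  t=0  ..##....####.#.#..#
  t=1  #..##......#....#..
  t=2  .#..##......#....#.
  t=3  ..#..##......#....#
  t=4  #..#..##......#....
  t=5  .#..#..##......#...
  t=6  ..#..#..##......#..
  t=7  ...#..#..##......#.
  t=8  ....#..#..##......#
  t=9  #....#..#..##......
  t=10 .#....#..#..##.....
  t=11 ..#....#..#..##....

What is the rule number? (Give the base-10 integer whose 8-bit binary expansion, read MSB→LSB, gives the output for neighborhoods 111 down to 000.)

  ### -> .   bit 7 = 0  t=0,i=9
  ##. -> #   bit 6 = 1  t=0,i=3
  #.# -> .   bit 5 = 0  t=0,i=12
  #.. -> #   bit 4 = 1  t=0,i=0
  .## -> .   bit 3 = 0  t=0,i=2
  .#. -> .   bit 2 = 0  t=0,i=13
  ..# -> .   bit 1 = 0  t=0,i=1
  ... -> .   bit 0 = 0  t=0,i=5
  bits 01010000 = 80

80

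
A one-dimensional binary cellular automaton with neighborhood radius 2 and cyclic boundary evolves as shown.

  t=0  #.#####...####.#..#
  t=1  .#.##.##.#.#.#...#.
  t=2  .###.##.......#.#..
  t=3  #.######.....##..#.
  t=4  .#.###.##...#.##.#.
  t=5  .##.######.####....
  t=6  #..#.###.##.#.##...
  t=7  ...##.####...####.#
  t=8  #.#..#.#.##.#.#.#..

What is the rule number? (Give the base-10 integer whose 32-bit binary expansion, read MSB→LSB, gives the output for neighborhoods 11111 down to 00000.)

3142113580

  #####|#  b31=1 t=0,i=4
  ####.|.  b30=0 t=0,i=5
  ###.#|#  b29=1 t=0,i=13
  ###..|#  b28=1 t=0,i=6
  ##.##|#  b27=1 t=0,i=1
  ##.#.|.  b26=0 t=0,i=14
  ##..#|#  b25=1 t=3,i=15
  ##...|#  b24=1 t=0,i=7
  #.###|.  b23=0 t=0,i=2
  #.##.|#  b22=1 t=1,i=3
  #.#.#|.  b21=0 t=1,i=9
  #.#..|.  b20=0 t=0,i=15
  #..##|#  b19=1 t=0,i=17
  #..#.|.  b18=0 t=1,i=0
  #...#|.  b17=0 t=0,i=8
  #....|.  b16=0 t=2,i=8
  .####|#  b15=1 t=0,i=3
  .###.|#  b14=1 t=2,i=2
  .##.#|.  b13=0 t=0,i=0
  .##..|#  b12=1 t=2,i=6
  .#.##|#  b11=1 t=1,i=2
  .#.#.|.  b10=0 t=1,i=10
  .#..#|.  b9=0 t=0,i=16
  .#...|#  b8=1 t=1,i=14
  ..###|.  b7=0 t=0,i=10
  ..##.|.  b6=0 t=0,i=18
  ..#.#|#  b5=1 t=1,i=1
  ..#..|.  b4=0 t=1,i=17
  ...##|#  b3=1 t=0,i=9
  ...#.|#  b2=1 t=1,i=16
  ....#|.  b1=0 t=2,i=12
  .....|.  b0=0 t=2,i=9
  bits 10111011010010001101100100101100 = 3142113580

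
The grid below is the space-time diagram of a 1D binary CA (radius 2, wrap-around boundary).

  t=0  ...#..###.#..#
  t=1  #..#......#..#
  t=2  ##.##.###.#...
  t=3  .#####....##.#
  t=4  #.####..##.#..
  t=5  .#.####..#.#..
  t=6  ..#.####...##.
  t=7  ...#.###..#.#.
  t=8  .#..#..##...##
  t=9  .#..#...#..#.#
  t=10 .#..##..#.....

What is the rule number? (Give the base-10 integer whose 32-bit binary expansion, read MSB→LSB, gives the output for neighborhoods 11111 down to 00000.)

  [31] ##### => #  t=3,i=3
  [30] ####. => #  t=3,i=4
  [29] ###.# => .  t=0,i=8
  [28] ###.. => #  t=3,i=5
  [27] ##.## => #  t=2,i=2
  [26] ##.#. => .  t=0,i=9
  [25] ##..# => #  t=1,i=1
  [24] ##... => .  t=3,i=6
  [23] #.### => .  t=2,i=6
  [22] #.##. => #  t=2,i=3
  [21] #.#.# => .  t=3,i=13
  [20] #.#.. => #  t=0,i=10
  [19] #..## => .  t=0,i=5
  [18] #..#. => .  t=0,i=12
  [17] #...# => .  t=0,i=1
  [16] #.... => .  t=1,i=5
  [15] .#### => #  t=3,i=2
  [14] .###. => .  t=0,i=7
  [13] .##.# => #  t=2,i=1
  [12] .##.. => #  t=1,i=0
  [11] .#.## => #  t=3,i=0
  [10] .#.#. => .  t=5,i=10
  [9] .#..# => .  t=0,i=4
  [8] .#... => #  t=0,i=0
  [7] ..### => .  t=0,i=6
  [6] ..##. => .  t=1,i=13
  [5] ..#.# => .  t=4,i=0
  [4] ..#.. => #  t=0,i=3
  [3] ...## => #  t=2,i=13
  [2] ...#. => .  t=0,i=2
  [1] ....# => #  t=1,i=8
  [0] ..... => #  t=1,i=6
  bits 11011010010100001011100100011011 = 3662723355

3662723355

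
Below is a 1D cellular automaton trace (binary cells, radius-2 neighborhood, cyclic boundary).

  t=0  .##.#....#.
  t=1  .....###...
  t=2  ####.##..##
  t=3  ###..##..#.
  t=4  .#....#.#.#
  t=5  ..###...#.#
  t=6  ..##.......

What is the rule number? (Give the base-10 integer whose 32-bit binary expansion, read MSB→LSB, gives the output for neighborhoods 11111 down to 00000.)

  #####|#  b31=1 t=2,i=0
  ####.|#  b30=1 t=2,i=2
  ###.#|.  b29=0 t=2,i=3
  ###..|.  b28=0 t=1,i=7
  ##.##|.  b27=0 t=2,i=4
  ##.#.|.  b26=0 t=0,i=3
  ##..#|.  b25=0 t=2,i=7
  ##...|.  b24=0 t=1,i=8
  #.###|.  b23=0 t=3,i=0
  #.##.|#  b22=1 t=2,i=5
  #.#.#|#  b21=1 t=4,i=8
  #.#..|.  b20=0 t=0,i=4
  #..##|.  b19=0 t=0,i=0
  #..#.|#  b18=1 t=3,i=8
  #...#|.  b17=0 t=5,i=6
  #....|#  b16=1 t=0,i=6
  .####|.  b15=0 t=2,i=10
  .###.|#  b14=1 t=1,i=6
  .##.#|.  b13=0 t=0,i=2
  .##..|#  b12=1 t=2,i=6
  .#.##|#  b11=1 t=3,i=10
  .#.#.|.  b10=0 t=4,i=0
  .#..#|.  b9=0 t=0,i=10
  .#...|#  b8=1 t=0,i=5
  ..###|#  b7=1 t=1,i=5
  ..##.|.  b6=0 t=0,i=1
  ..#.#|.  b5=0 t=3,i=9
  ..#..|.  b4=0 t=0,i=9
  ...##|.  b3=0 t=1,i=4
  ...#.|.  b2=0 t=0,i=8
  ....#|#  b1=1 t=0,i=7
  .....|#  b0=1 t=1,i=0
  bits 11000000011001010101100110000011 = 3227867523

3227867523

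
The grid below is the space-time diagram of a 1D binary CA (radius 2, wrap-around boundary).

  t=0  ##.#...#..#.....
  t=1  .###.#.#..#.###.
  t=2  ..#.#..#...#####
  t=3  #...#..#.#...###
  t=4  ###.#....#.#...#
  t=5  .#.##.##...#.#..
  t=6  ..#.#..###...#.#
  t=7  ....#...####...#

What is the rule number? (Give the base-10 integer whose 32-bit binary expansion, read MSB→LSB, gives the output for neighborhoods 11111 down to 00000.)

3616765971

  ##### -> #   bit 31 = 1  t=2,i=13
  ####. -> #   bit 30 = 1  t=2,i=14
  ###.# -> .   bit 29 = 0  t=1,i=3
  ###.. -> #   bit 28 = 1  t=1,i=14
  ##.## -> .   bit 27 = 0  t=5,i=5
  ##.#. -> #   bit 26 = 1  t=0,i=2
  ##..# -> #   bit 25 = 1  t=1,i=15
  ##... -> #   bit 24 = 1  t=3,i=1
  #.### -> #   bit 23 = 1  t=1,i=12
  #.##. -> .   bit 22 = 0  t=5,i=3
  #.#.# -> .   bit 21 = 0  t=1,i=5
  #.#.. -> #   bit 20 = 1  t=0,i=3
  #..## -> .   bit 19 = 0  t=1,i=0
  #..#. -> .   bit 18 = 0  t=0,i=9
  #...# -> #   bit 17 = 1  t=0,i=5
  #.... -> #   bit 16 = 1  t=0,i=12
  .#### -> .   bit 15 = 0  t=2,i=12
  .###. -> #   bit 14 = 1  t=1,i=2
  .##.# -> #   bit 13 = 1  t=0,i=1
  .##.. -> #   bit 12 = 1  t=5,i=7
  .#.## -> #   bit 11 = 1  t=1,i=11
  .#.#. -> .   bit 10 = 0  t=1,i=6
  .#..# -> .   bit 9 = 0  t=0,i=8
  .#... -> .   bit 8 = 0  t=0,i=4
  ..### -> .   bit 7 = 0  t=1,i=1
  ..##. -> .   bit 6 = 0  t=0,i=0
  ..#.# -> .   bit 5 = 0  t=1,i=10
  ..#.. -> #   bit 4 = 1  t=0,i=7
  ...## -> .   bit 3 = 0  t=0,i=15
  ...#. -> .   bit 2 = 0  t=0,i=6
  ....# -> #   bit 1 = 1  t=0,i=14
  ..... -> #   bit 0 = 1  t=0,i=13
  bits 11010111100100110111100000010011 = 3616765971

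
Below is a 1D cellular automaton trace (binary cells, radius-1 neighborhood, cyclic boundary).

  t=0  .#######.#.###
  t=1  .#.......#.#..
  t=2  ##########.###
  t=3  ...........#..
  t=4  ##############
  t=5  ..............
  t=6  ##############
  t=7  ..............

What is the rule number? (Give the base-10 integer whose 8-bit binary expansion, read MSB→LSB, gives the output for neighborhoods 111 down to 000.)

  nb ###: next=.  (t=0,i=2, bit7=0)
  nb ##.: next=.  (t=0,i=7, bit6=0)
  nb #.#: next=.  (t=0,i=0, bit5=0)
  nb #..: next=#  (t=1,i=2, bit4=1)
  nb .##: next=#  (t=0,i=1, bit3=1)
  nb .#.: next=#  (t=0,i=9, bit2=1)
  nb ..#: next=#  (t=1,i=0, bit1=1)
  nb ...: next=#  (t=1,i=3, bit0=1)
  bits 00011111 = 31

31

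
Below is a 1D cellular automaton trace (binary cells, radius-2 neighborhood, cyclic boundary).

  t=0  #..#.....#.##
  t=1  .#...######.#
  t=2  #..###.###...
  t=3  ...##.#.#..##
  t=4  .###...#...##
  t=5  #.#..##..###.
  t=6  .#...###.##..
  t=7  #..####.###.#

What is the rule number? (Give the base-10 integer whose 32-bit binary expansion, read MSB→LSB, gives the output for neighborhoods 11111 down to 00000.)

  nb #####: next=#  (t=1,i=7, bit31=1)
  nb ####.: next=#  (t=1,i=9, bit30=1)
  nb ###.#: next=.  (t=1,i=10, bit29=0)
  nb ###..: next=.  (t=0,i=0, bit28=0)
  nb ##.##: next=#  (t=2,i=6, bit27=1)
  nb ##.#.: next=.  (t=1,i=11, bit26=0)
  nb ##..#: next=#  (t=0,i=1, bit25=1)
  nb ##...: next=.  (t=2,i=10, bit24=0)
  nb #.###: next=.  (t=0,i=11, bit23=0)
  nb #.##.: next=#  (t=6,i=9, bit22=1)
  nb #.#.#: next=.  (t=1,i=12, bit21=0)
  nb #.#..: next=.  (t=1,i=1, bit20=0)
  nb #..##: next=.  (t=2,i=2, bit19=0)
  nb #..#.: next=.  (t=0,i=2, bit18=0)
  nb #...#: next=#  (t=1,i=3, bit17=1)
  nb #....: next=#  (t=0,i=5, bit16=1)
  nb .####: next=.  (t=1,i=6, bit15=0)
  nb .###.: next=#  (t=0,i=12, bit14=1)
  nb .##.#: next=.  (t=3,i=4, bit13=0)
  nb .##..: next=#  (t=3,i=12, bit12=1)
  nb .#.##: next=#  (t=0,i=10, bit11=1)
  nb .#.#.: next=#  (t=1,i=0, bit10=1)
  nb .#..#: next=.  (t=2,i=1, bit9=0)
  nb .#...: next=.  (t=0,i=4, bit8=0)
  nb ..###: next=#  (t=1,i=5, bit7=1)
  nb ..##.: next=#  (t=3,i=3, bit6=1)
  nb ..#.#: next=#  (t=0,i=9, bit5=1)
  nb ..#..: next=.  (t=0,i=3, bit4=0)
  nb ...##: next=#  (t=1,i=4, bit3=1)
  nb ...#.: next=#  (t=0,i=8, bit2=1)
  nb ....#: next=#  (t=0,i=7, bit1=1)
  nb .....: next=#  (t=0,i=6, bit0=1)
  bits 11001010010000110101110011101111 = 3393412335

3393412335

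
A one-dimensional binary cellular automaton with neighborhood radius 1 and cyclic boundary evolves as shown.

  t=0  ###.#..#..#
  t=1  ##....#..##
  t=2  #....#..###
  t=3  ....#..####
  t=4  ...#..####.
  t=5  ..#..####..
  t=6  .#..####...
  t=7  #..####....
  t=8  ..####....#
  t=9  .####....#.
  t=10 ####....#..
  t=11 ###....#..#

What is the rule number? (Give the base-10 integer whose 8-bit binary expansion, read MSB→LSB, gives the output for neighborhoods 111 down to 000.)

138

  ###|#  b7=1 t=0,i=0
  ##.|.  b6=0 t=0,i=2
  #.#|.  b5=0 t=0,i=3
  #..|.  b4=0 t=0,i=5
  .##|#  b3=1 t=0,i=10
  .#.|.  b2=0 t=0,i=4
  ..#|#  b1=1 t=0,i=6
  ...|.  b0=0 t=1,i=3
  bits 10001010 = 138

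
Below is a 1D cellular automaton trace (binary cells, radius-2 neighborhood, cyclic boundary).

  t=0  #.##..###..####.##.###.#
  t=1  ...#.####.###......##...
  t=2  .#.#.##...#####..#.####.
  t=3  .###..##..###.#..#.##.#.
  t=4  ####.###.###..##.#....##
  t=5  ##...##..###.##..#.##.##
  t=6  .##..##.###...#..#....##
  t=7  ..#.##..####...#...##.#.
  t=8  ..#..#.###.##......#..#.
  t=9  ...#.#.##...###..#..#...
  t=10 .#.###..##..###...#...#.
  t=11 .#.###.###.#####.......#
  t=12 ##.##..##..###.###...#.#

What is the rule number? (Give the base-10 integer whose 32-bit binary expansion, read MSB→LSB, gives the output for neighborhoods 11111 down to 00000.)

  [31] ##### => #  t=2,i=12
  [30] ####. => .  t=0,i=13
  [29] ###.# => .  t=0,i=14
  [28] ###.. => #  t=0,i=8
  [27] ##.## => .  t=0,i=1
  [26] ##.#. => .  t=3,i=13
  [25] ##..# => .  t=0,i=4
  [24] ##... => #  t=1,i=13
  [23] #.### => #  t=0,i=19
  [22] #.##. => .  t=0,i=2
  [21] #.#.# => #  t=2,i=3
  [20] #.#.. => #  t=3,i=14
  [19] #..## => #  t=0,i=5
  [18] #..#. => .  t=2,i=0
  [17] #...# => .  t=2,i=8
  [16] #.... => #  t=1,i=14
  [15] .#### => #  t=0,i=12
  [14] .###. => #  t=0,i=7
  [13] .##.# => .  t=0,i=0
  [12] .##.. => #  t=0,i=3
  [11] .#.## => .  t=1,i=4
  [10] .#.#. => #  t=2,i=2
  [9] .#..# => #  t=3,i=15
  [8] .#... => .  t=4,i=18
  [7] ..### => #  t=0,i=6
  [6] ..##. => #  t=1,i=19
  [5] ..#.# => #  t=1,i=3
  [4] ..#.. => .  t=6,i=14
  [3] ...## => .  t=1,i=18
  [2] ...#. => .  t=1,i=2
  [1] ....# => #  t=1,i=1
  [0] ..... => .  t=1,i=0
  bits 10010001101110011101011011100010 = 2444875490

2444875490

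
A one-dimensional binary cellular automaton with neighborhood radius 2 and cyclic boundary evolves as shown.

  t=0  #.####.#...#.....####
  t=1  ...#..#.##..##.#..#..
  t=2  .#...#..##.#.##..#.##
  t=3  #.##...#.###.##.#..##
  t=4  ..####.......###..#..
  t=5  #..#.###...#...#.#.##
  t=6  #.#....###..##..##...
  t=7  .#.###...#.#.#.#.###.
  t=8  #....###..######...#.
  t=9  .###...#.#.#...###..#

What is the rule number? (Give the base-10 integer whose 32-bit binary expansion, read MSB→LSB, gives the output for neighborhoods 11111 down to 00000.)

  ##### -> .   bit 31 = 0  t=0,i=19
  ####. -> .   bit 30 = 0  t=0,i=4
  ###.# -> .   bit 29 = 0  t=0,i=0
  ###.. -> #   bit 28 = 1  t=4,i=5
  ##.## -> .   bit 27 = 0  t=0,i=1
  ##.#. -> #   bit 26 = 1  t=0,i=6
  ##..# -> .   bit 25 = 0  t=1,i=10
  ##... -> #   bit 24 = 1  t=3,i=4
  #.### -> .   bit 23 = 0  t=0,i=2
  #.##. -> #   bit 22 = 1  t=1,i=8
  #.#.# -> #   bit 21 = 1  t=2,i=11
  #.#.. -> .   bit 20 = 0  t=0,i=7
  #..## -> #   bit 19 = 1  t=1,i=11
  #..#. -> #   bit 18 = 1  t=1,i=5
  #...# -> #   bit 17 = 1  t=0,i=9
  #.... -> #   bit 16 = 1  t=0,i=13
  .#### -> #   bit 15 = 1  t=0,i=3
  .###. -> .   bit 14 = 0  t=3,i=10
  .##.# -> #   bit 13 = 1  t=1,i=13
  .##.. -> #   bit 12 = 1  t=1,i=9
  .#.## -> .   bit 11 = 0  t=1,i=7
  .#.#. -> #   bit 10 = 1  t=5,i=16
  .#..# -> .   bit 9 = 0  t=1,i=4
  .#... -> #   bit 8 = 1  t=0,i=8
  ..### -> .   bit 7 = 0  t=0,i=17
  ..##. -> .   bit 6 = 0  t=1,i=12
  ..#.# -> .   bit 5 = 0  t=1,i=6
  ..#.. -> .   bit 4 = 0  t=0,i=11
  ...## -> .   bit 3 = 0  t=0,i=16
  ...#. -> .   bit 2 = 0  t=0,i=10
  ....# -> #   bit 1 = 1  t=0,i=15
  ..... -> .   bit 0 = 0  t=0,i=14
  bits 00010101011011111011010100000010 = 359642370

359642370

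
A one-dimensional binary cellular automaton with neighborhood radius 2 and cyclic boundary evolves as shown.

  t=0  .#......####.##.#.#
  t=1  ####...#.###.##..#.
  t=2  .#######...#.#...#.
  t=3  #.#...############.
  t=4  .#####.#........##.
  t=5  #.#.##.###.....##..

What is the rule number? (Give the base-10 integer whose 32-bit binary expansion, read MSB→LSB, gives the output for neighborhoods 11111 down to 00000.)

  nb #####: next=.  (t=2,i=3, bit31=0)
  nb ####.: next=#  (t=0,i=10, bit30=1)
  nb ###.#: next=#  (t=0,i=11, bit29=1)
  nb ###..: next=#  (t=1,i=3, bit28=1)
  nb ##.##: next=.  (t=0,i=12, bit27=0)
  nb ##.#.: next=.  (t=0,i=15, bit26=0)
  nb ##..#: next=.  (t=1,i=15, bit25=0)
  nb ##...: next=#  (t=1,i=4, bit24=1)
  nb #.###: next=.  (t=1,i=0, bit23=0)
  nb #.##.: next=#  (t=0,i=13, bit22=1)
  nb #.#.#: next=.  (t=0,i=16, bit21=0)
  nb #.#..: next=#  (t=0,i=1, bit20=1)
  nb #..##: next=#  (t=2,i=0, bit19=1)
  nb #..#.: next=.  (t=1,i=16, bit18=0)
  nb #...#: next=#  (t=1,i=5, bit17=1)
  nb #....: next=#  (t=0,i=3, bit16=1)
  nb .####: next=#  (t=0,i=9, bit15=1)
  nb .###.: next=.  (t=1,i=10, bit14=0)
  nb .##.#: next=#  (t=0,i=14, bit13=1)
  nb .##..: next=.  (t=1,i=14, bit12=0)
  nb .#.##: next=.  (t=1,i=8, bit11=0)
  nb .#.#.: next=#  (t=0,i=0, bit10=1)
  nb .#..#: next=.  (t=2,i=18, bit9=0)
  nb .#...: next=#  (t=0,i=2, bit8=1)
  nb ..###: next=.  (t=0,i=8, bit7=0)
  nb ..##.: next=#  (t=4,i=16, bit6=1)
  nb ..#.#: next=#  (t=1,i=7, bit5=1)
  nb ..#..: next=#  (t=2,i=17, bit4=1)
  nb ...##: next=#  (t=0,i=7, bit3=1)
  nb ...#.: next=#  (t=1,i=6, bit2=1)
  nb ....#: next=.  (t=0,i=6, bit1=0)
  nb .....: next=.  (t=0,i=4, bit0=0)
  bits 01110001010110111010010101111100 = 1901831548

1901831548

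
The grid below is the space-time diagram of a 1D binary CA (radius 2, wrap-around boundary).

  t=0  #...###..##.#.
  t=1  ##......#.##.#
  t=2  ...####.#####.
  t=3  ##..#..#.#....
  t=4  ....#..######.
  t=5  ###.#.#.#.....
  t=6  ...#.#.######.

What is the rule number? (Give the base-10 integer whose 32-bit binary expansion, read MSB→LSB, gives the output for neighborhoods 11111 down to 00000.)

207203635

  [31] ##### => .  t=2,i=10
  [30] ####. => .  t=2,i=5
  [29] ###.# => .  t=2,i=6
  [28] ###.. => .  t=0,i=6
  [27] ##.## => #  t=1,i=12
  [26] ##.#. => #  t=0,i=11
  [25] ##..# => .  t=0,i=7
  [24] ##... => .  t=1,i=2
  [23] #.### => .  t=1,i=13
  [22] #.##. => #  t=1,i=10
  [21] #.#.# => .  t=0,i=12
  [20] #.#.. => #  t=0,i=0
  [19] #..## => #  t=0,i=8
  [18] #..#. => .  t=3,i=3
  [17] #...# => .  t=0,i=2
  [16] #.... => #  t=1,i=3
  [15] .#### => #  t=2,i=4
  [14] .###. => .  t=0,i=5
  [13] .##.# => #  t=0,i=10
  [12] .##.. => .  t=3,i=1
  [11] .#.## => #  t=1,i=9
  [10] .#.#. => #  t=0,i=13
  [9] .#..# => .  t=3,i=5
  [8] .#... => #  t=0,i=1
  [7] ..### => .  t=0,i=4
  [6] ..##. => .  t=0,i=9
  [5] ..#.# => #  t=1,i=8
  [4] ..#.. => #  t=3,i=4
  [3] ...## => .  t=0,i=3
  [2] ...#. => .  t=1,i=7
  [1] ....# => #  t=1,i=6
  [0] ..... => #  t=1,i=4
  bits 00001100010110011010110100110011 = 207203635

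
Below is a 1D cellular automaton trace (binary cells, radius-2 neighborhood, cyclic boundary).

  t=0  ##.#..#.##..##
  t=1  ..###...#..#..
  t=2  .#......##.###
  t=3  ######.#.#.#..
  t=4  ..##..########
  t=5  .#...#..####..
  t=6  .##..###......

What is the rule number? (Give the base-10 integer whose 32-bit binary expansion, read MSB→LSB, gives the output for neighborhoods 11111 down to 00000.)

  #####|#  b31=1 t=3,i=2
  ####.|.  b30=0 t=0,i=0
  ###.#|.  b29=0 t=0,i=1
  ###..|.  b28=0 t=1,i=4
  ##.##|.  b27=0 t=2,i=10
  ##.#.|#  b26=1 t=0,i=2
  ##..#|.  b25=0 t=0,i=10
  ##...|.  b24=0 t=1,i=5
  #.###|#  b23=1 t=2,i=11
  #.##.|#  b22=1 t=0,i=8
  #.#.#|#  b21=1 t=3,i=7
  #.#..|#  b20=1 t=0,i=3
  #..##|#  b19=1 t=0,i=11
  #..#.|.  b18=0 t=0,i=5
  #...#|.  b17=0 t=1,i=6
  #....|#  b16=1 t=1,i=13
  .####|.  b15=0 t=0,i=13
  .###.|.  b14=0 t=1,i=3
  .##.#|#  b13=1 t=2,i=9
  .##..|.  b12=0 t=0,i=9
  .#.##|.  b11=0 t=0,i=7
  .#.#.|#  b10=1 t=3,i=8
  .#..#|#  b9=1 t=0,i=4
  .#...|#  b8=1 t=1,i=12
  ..###|.  b7=0 t=0,i=12
  ..##.|.  b6=0 t=2,i=8
  ..#.#|.  b5=0 t=0,i=6
  ..#..|#  b4=1 t=1,i=8
  ...##|#  b3=1 t=1,i=1
  ...#.|.  b2=0 t=1,i=7
  ....#|.  b1=0 t=1,i=0
  .....|#  b0=1 t=2,i=4
  bits 10000100111110010010011100011001 = 2230920985

2230920985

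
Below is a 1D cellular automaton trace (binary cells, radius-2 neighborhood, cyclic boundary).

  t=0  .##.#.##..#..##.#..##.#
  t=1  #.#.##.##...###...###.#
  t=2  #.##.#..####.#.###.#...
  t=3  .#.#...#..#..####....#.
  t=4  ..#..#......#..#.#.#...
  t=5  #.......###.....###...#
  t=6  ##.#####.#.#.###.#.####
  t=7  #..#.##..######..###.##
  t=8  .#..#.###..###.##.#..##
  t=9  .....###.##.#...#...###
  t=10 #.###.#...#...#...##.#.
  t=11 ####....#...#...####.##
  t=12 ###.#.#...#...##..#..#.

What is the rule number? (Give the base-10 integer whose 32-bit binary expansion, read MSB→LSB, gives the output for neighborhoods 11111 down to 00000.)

  ##### -> #   bit 31 = 1  t=6,i=5
  ####. -> #   bit 30 = 1  t=2,i=10
  ###.# -> .   bit 29 = 0  t=1,i=20
  ###.. -> .   bit 28 = 0  t=1,i=14
  ##.## -> .   bit 27 = 0  t=1,i=6
  ##.#. -> .   bit 26 = 0  t=0,i=3
  ##..# -> #   bit 25 = 1  t=0,i=8
  ##... -> #   bit 24 = 1  t=1,i=9
  #.### -> #   bit 23 = 1  t=2,i=15
  #.##. -> .   bit 22 = 0  t=0,i=1
  #.#.# -> #   bit 21 = 1  t=0,i=4
  #.#.. -> .   bit 20 = 0  t=0,i=16
  #..## -> #   bit 19 = 1  t=0,i=12
  #..#. -> .   bit 18 = 0  t=0,i=9
  #...# -> #   bit 17 = 1  t=1,i=10
  #.... -> .   bit 16 = 0  t=3,i=18
  .#### -> .   bit 15 = 0  t=2,i=9
  .###. -> #   bit 14 = 1  t=1,i=13
  .##.# -> #   bit 13 = 1  t=0,i=2
  .##.. -> #   bit 12 = 1  t=0,i=7
  .#.## -> #   bit 11 = 1  t=0,i=0
  .#.#. -> #   bit 10 = 1  t=3,i=2
  .#..# -> .   bit 9 = 0  t=0,i=11
  .#... -> .   bit 8 = 0  t=2,i=20
  ..### -> .   bit 7 = 0  t=1,i=12
  ..##. -> #   bit 6 = 1  t=0,i=13
  ..#.# -> .   bit 5 = 0  t=2,i=0
  ..#.. -> .   bit 4 = 0  t=0,i=10
  ...## -> #   bit 3 = 1  t=1,i=11
  ...#. -> .   bit 2 = 0  t=2,i=22
  ....# -> #   bit 1 = 1  t=3,i=19
  ..... -> #   bit 0 = 1  t=4,i=8
  bits 11000011101010100111110001001011 = 3282730059

3282730059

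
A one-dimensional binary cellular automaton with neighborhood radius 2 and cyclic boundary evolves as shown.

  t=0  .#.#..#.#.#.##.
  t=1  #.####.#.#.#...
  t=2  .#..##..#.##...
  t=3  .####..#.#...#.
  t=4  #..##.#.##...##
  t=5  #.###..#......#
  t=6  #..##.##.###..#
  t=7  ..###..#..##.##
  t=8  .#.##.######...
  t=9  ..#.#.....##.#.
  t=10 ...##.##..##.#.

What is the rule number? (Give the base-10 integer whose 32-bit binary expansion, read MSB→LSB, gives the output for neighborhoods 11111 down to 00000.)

1880976977

  #####|.  b31=0 t=8,i=8
  ####.|#  b30=1 t=1,i=4
  ###.#|#  b29=1 t=1,i=5
  ###..|#  b28=1 t=3,i=4
  ##.##|.  b27=0 t=5,i=1
  ##.#.|.  b26=0 t=1,i=6
  ##..#|.  b25=0 t=0,i=14
  ##...|.  b24=0 t=2,i=12
  #.###|.  b23=0 t=1,i=2
  #.##.|.  b22=0 t=0,i=12
  #.#.#|.  b21=0 t=0,i=8
  #.#..|#  b20=1 t=0,i=3
  #..##|#  b19=1 t=2,i=3
  #..#.|#  b18=1 t=0,i=0
  #...#|.  b17=0 t=1,i=13
  #....|#  b16=1 t=2,i=13
  .####|.  b15=0 t=1,i=3
  .###.|#  b14=1 t=4,i=14
  .##.#|#  b13=1 t=4,i=4
  .##..|.  b12=0 t=0,i=13
  .#.##|#  b11=1 t=0,i=11
  .#.#.|#  b10=1 t=0,i=2
  .#..#|#  b9=1 t=0,i=4
  .#...|.  b8=0 t=1,i=12
  ..###|.  b7=0 t=3,i=1
  ..##.|#  b6=1 t=2,i=4
  ..#.#|.  b5=0 t=0,i=1
  ..#..|#  b4=1 t=2,i=1
  ...##|.  b3=0 t=4,i=12
  ...#.|.  b2=0 t=1,i=14
  ....#|.  b1=0 t=2,i=14
  .....|#  b0=1 t=5,i=10
  bits 01110000000111010110111001010001 = 1880976977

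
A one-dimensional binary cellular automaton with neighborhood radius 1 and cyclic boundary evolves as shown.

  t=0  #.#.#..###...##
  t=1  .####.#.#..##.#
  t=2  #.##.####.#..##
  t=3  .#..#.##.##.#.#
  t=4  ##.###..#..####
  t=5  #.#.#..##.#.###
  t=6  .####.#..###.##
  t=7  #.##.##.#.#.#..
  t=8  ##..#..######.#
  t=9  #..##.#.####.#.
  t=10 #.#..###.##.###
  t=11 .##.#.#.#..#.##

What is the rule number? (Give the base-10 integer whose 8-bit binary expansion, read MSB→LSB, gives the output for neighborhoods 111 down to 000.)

  ###|#  b7=1 t=0,i=8
  ##.|.  b6=0 t=0,i=0
  #.#|#  b5=1 t=0,i=1
  #..|.  b4=0 t=0,i=5
  .##|.  b3=0 t=0,i=7
  .#.|#  b2=1 t=0,i=2
  ..#|#  b1=1 t=0,i=6
  ...|#  b0=1 t=0,i=11
  bits 10100111 = 167

167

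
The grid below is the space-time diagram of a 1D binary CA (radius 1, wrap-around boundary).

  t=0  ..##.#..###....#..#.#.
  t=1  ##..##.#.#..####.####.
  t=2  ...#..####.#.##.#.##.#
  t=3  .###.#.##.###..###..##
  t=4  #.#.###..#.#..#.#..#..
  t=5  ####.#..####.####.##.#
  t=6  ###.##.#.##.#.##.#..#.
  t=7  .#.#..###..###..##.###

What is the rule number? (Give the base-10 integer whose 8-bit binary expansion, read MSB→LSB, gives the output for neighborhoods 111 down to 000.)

167

  ### -> #   bit 7 = 1  t=0,i=9
  ##. -> .   bit 6 = 0  t=0,i=3
  #.# -> #   bit 5 = 1  t=0,i=4
  #.. -> .   bit 4 = 0  t=0,i=6
  .## -> .   bit 3 = 0  t=0,i=2
  .#. -> #   bit 2 = 1  t=0,i=5
  ..# -> #   bit 1 = 1  t=0,i=1
  ... -> #   bit 0 = 1  t=0,i=0
  bits 10100111 = 167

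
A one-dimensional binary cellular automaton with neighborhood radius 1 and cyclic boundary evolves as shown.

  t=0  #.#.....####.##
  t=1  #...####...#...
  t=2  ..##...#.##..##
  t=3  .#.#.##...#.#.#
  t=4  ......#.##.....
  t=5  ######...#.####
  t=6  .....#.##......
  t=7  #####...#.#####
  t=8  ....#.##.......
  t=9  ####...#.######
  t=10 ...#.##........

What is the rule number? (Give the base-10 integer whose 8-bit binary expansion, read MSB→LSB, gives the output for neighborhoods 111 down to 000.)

67

  ### -> .   bit 7 = 0  t=0,i=9
  ##. -> #   bit 6 = 1  t=0,i=0
  #.# -> .   bit 5 = 0  t=0,i=1
  #.. -> .   bit 4 = 0  t=0,i=3
  .## -> .   bit 3 = 0  t=0,i=8
  .#. -> .   bit 2 = 0  t=0,i=2
  ..# -> #   bit 1 = 1  t=0,i=7
  ... -> #   bit 0 = 1  t=0,i=4
  bits 01000011 = 67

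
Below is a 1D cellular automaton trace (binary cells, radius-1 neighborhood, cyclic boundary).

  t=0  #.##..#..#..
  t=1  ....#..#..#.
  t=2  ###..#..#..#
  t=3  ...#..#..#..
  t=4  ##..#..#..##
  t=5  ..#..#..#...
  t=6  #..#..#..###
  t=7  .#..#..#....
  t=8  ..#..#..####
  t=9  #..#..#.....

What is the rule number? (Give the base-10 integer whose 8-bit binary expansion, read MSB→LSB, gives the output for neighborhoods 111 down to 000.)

17

  ###|.  b7=0 t=2,i=0
  ##.|.  b6=0 t=0,i=3
  #.#|.  b5=0 t=0,i=1
  #..|#  b4=1 t=0,i=4
  .##|.  b3=0 t=0,i=2
  .#.|.  b2=0 t=0,i=0
  ..#|.  b1=0 t=0,i=5
  ...|#  b0=1 t=1,i=0
  bits 00010001 = 17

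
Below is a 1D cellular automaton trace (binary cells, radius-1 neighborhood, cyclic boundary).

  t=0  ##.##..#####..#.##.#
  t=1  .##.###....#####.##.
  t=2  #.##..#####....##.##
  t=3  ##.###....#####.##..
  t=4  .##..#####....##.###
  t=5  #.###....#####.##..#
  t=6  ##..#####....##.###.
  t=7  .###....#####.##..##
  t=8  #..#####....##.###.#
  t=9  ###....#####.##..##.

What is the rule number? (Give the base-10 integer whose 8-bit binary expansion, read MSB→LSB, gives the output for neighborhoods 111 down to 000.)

119

  nb ###: next=.  (t=0,i=0, bit7=0)
  nb ##.: next=#  (t=0,i=1, bit6=1)
  nb #.#: next=#  (t=0,i=2, bit5=1)
  nb #..: next=#  (t=0,i=5, bit4=1)
  nb .##: next=.  (t=0,i=3, bit3=0)
  nb .#.: next=#  (t=0,i=14, bit2=1)
  nb ..#: next=#  (t=0,i=6, bit1=1)
  nb ...: next=#  (t=1,i=8, bit0=1)
  bits 01110111 = 119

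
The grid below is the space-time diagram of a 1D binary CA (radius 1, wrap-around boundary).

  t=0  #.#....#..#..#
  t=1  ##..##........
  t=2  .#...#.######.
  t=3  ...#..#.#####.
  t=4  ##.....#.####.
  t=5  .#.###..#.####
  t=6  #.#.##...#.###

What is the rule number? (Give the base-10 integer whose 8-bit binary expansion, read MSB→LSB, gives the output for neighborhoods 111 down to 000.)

  ###|#  b7=1 t=2,i=8
  ##.|#  b6=1 t=0,i=0
  #.#|#  b5=1 t=0,i=1
  #..|.  b4=0 t=0,i=3
  .##|.  b3=0 t=0,i=13
  .#.|.  b2=0 t=0,i=2
  ..#|.  b1=0 t=0,i=6
  ...|#  b0=1 t=0,i=4
  bits 11100001 = 225

225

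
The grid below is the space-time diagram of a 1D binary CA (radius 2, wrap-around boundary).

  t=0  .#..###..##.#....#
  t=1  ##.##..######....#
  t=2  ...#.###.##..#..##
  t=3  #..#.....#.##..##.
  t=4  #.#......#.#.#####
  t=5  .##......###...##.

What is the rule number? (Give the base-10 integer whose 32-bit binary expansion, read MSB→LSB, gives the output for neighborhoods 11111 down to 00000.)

2273060072

  nb #####: next=#  (t=1,i=9, bit31=1)
  nb ####.: next=.  (t=1,i=11, bit30=0)
  nb ###.#: next=.  (t=1,i=1, bit29=0)
  nb ###..: next=.  (t=0,i=6, bit28=0)
  nb ##.##: next=.  (t=1,i=2, bit27=0)
  nb ##.#.: next=#  (t=0,i=11, bit26=1)
  nb ##..#: next=#  (t=0,i=7, bit25=1)
  nb ##...: next=#  (t=1,i=13, bit24=1)
  nb #.###: next=.  (t=2,i=5, bit23=0)
  nb #.##.: next=#  (t=1,i=3, bit22=1)
  nb #.#.#: next=#  (t=4,i=11, bit21=1)
  nb #.#..: next=#  (t=0,i=1, bit20=1)
  nb #..##: next=#  (t=0,i=3, bit19=1)
  nb #..#.: next=#  (t=2,i=12, bit18=1)
  nb #...#: next=.  (t=2,i=1, bit17=0)
  nb #....: next=.  (t=0,i=14, bit16=0)
  nb .####: next=.  (t=1,i=8, bit15=0)
  nb .###.: next=.  (t=0,i=5, bit14=0)
  nb .##.#: next=#  (t=0,i=10, bit13=1)
  nb .##..: next=.  (t=1,i=4, bit12=0)
  nb .#.##: next=.  (t=2,i=4, bit11=0)
  nb .#.#.: next=#  (t=0,i=0, bit10=1)
  nb .#..#: next=.  (t=0,i=2, bit9=0)
  nb .#...: next=.  (t=0,i=13, bit8=0)
  nb ..###: next=#  (t=0,i=4, bit7=1)
  nb ..##.: next=#  (t=0,i=9, bit6=1)
  nb ..#.#: next=#  (t=0,i=17, bit5=1)
  nb ..#..: next=.  (t=2,i=13, bit4=0)
  nb ...##: next=#  (t=1,i=16, bit3=1)
  nb ...#.: next=.  (t=0,i=16, bit2=0)
  nb ....#: next=.  (t=0,i=15, bit1=0)
  nb .....: next=.  (t=3,i=6, bit0=0)
  bits 10000111011111000010010011101000 = 2273060072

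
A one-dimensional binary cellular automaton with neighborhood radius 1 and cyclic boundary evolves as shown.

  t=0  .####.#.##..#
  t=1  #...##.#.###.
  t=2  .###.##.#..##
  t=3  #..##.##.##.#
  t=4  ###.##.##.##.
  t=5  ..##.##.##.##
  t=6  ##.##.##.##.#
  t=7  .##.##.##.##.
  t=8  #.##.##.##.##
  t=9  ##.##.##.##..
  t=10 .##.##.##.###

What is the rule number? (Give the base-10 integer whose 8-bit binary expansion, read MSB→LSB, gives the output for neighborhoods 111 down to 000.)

  nb ###: next=.  (t=0,i=2, bit7=0)
  nb ##.: next=#  (t=0,i=4, bit6=1)
  nb #.#: next=#  (t=0,i=0, bit5=1)
  nb #..: next=#  (t=0,i=10, bit4=1)
  nb .##: next=.  (t=0,i=1, bit3=0)
  nb .#.: next=.  (t=0,i=6, bit2=0)
  nb ..#: next=#  (t=0,i=11, bit1=1)
  nb ...: next=#  (t=1,i=2, bit0=1)
  bits 01110011 = 115

115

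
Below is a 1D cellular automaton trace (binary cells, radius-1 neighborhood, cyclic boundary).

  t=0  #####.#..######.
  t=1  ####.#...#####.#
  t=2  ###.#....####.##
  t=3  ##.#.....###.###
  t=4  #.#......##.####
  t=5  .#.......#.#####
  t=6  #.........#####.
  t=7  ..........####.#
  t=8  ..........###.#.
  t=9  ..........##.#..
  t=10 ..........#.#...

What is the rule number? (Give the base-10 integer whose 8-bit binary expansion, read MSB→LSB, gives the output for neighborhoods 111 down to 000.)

168

  ###|#  b7=1 t=0,i=1
  ##.|.  b6=0 t=0,i=4
  #.#|#  b5=1 t=0,i=5
  #..|.  b4=0 t=0,i=7
  .##|#  b3=1 t=0,i=0
  .#.|.  b2=0 t=0,i=6
  ..#|.  b1=0 t=0,i=8
  ...|.  b0=0 t=1,i=7
  bits 10101000 = 168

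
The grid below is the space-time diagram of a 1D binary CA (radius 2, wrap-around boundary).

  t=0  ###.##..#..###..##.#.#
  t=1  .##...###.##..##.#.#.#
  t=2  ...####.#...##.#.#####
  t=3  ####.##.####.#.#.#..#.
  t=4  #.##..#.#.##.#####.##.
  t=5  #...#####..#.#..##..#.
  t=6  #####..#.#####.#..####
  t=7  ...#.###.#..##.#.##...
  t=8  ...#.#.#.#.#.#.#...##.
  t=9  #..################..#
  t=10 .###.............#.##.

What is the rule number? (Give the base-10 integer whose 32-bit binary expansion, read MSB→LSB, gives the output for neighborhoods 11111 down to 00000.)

  ##### -> .   bit 31 = 0  t=2,i=19
  ####. -> #   bit 30 = 1  t=0,i=1
  ###.# -> #   bit 29 = 1  t=0,i=2
  ###.. -> .   bit 28 = 0  t=0,i=13
  ##.## -> .   bit 27 = 0  t=0,i=3
  ##.#. -> .   bit 26 = 0  t=0,i=18
  ##..# -> #   bit 25 = 1  t=0,i=6
  ##... -> #   bit 24 = 1  t=1,i=3
  #.### -> #   bit 23 = 1  t=0,i=21
  #.##. -> .   bit 22 = 0  t=0,i=4
  #.#.# -> #   bit 21 = 1  t=0,i=19
  #.#.. -> #   bit 20 = 1  t=2,i=8
  #..## -> #   bit 19 = 1  t=0,i=10
  #..#. -> #   bit 18 = 1  t=0,i=7
  #...# -> #   bit 17 = 1  t=1,i=4
  #.... -> #   bit 16 = 1  t=7,i=20
  .#### -> .   bit 15 = 0  t=0,i=0
  .###. -> .   bit 14 = 0  t=0,i=12
  .##.# -> #   bit 13 = 1  t=0,i=17
  .##.. -> .   bit 12 = 0  t=0,i=5
  .#.## -> .   bit 11 = 0  t=0,i=20
  .#.#. -> #   bit 10 = 1  t=1,i=18
  .#..# -> .   bit 9 = 0  t=0,i=9
  .#... -> #   bit 8 = 1  t=2,i=9
  ..### -> #   bit 7 = 1  t=0,i=11
  ..##. -> .   bit 6 = 0  t=0,i=16
  ..#.# -> #   bit 5 = 1  t=3,i=20
  ..#.. -> #   bit 4 = 1  t=0,i=8
  ...## -> #   bit 3 = 1  t=1,i=5
  ...#. -> .   bit 2 = 0  t=7,i=2
  ....# -> .   bit 1 = 0  t=7,i=1
  ..... -> .   bit 0 = 0  t=7,i=0
  bits 01100011101111110010010110111000 = 1673471416

1673471416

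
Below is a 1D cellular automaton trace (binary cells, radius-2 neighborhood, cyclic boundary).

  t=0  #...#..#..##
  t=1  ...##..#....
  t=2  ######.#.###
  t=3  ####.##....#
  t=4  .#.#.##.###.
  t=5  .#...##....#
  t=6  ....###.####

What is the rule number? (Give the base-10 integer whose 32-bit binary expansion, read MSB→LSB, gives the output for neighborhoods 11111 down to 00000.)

2789290111

  #####|#  b31=1 t=2,i=0
  ####.|.  b30=0 t=2,i=4
  ###.#|#  b29=1 t=2,i=5
  ###..|.  b28=0 t=0,i=0
  ##.##|.  b27=0 t=3,i=4
  ##.#.|#  b26=1 t=2,i=6
  ##..#|#  b25=1 t=1,i=5
  ##...|.  b24=0 t=0,i=1
  #.###|.  b23=0 t=2,i=9
  #.##.|#  b22=1 t=3,i=5
  #.#.#|.  b21=0 t=2,i=7
  #.#..|.  b20=0 t=5,i=1
  #..##|.  b19=0 t=0,i=9
  #..#.|.  b18=0 t=0,i=6
  #...#|.  b17=0 t=0,i=2
  #....|#  b16=1 t=1,i=9
  .####|.  b15=0 t=2,i=10
  .###.|.  b14=0 t=0,i=11
  .##.#|#  b13=1 t=4,i=6
  .##..|#  b12=1 t=1,i=4
  .#.##|.  b11=0 t=2,i=8
  .#.#.|.  b10=0 t=4,i=2
  .#..#|.  b9=0 t=0,i=5
  .#...|.  b8=0 t=1,i=8
  ..###|.  b7=0 t=0,i=10
  ..##.|#  b6=1 t=1,i=3
  ..#.#|#  b5=1 t=4,i=1
  ..#..|#  b4=1 t=0,i=4
  ...##|#  b3=1 t=1,i=2
  ...#.|#  b2=1 t=0,i=3
  ....#|#  b1=1 t=1,i=1
  .....|#  b0=1 t=1,i=0
  bits 10100110010000010011000001111111 = 2789290111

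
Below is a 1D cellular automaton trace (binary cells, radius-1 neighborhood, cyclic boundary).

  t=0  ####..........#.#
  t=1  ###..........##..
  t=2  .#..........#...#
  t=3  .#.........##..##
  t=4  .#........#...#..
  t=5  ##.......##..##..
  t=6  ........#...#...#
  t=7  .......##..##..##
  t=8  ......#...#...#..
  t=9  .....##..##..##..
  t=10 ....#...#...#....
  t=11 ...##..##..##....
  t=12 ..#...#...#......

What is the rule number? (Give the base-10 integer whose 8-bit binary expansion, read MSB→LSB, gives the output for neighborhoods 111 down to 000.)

134

  ###|#  b7=1 t=0,i=0
  ##.|.  b6=0 t=0,i=3
  #.#|.  b5=0 t=0,i=15
  #..|.  b4=0 t=0,i=4
  .##|.  b3=0 t=0,i=16
  .#.|#  b2=1 t=0,i=14
  ..#|#  b1=1 t=0,i=13
  ...|.  b0=0 t=0,i=5
  bits 10000110 = 134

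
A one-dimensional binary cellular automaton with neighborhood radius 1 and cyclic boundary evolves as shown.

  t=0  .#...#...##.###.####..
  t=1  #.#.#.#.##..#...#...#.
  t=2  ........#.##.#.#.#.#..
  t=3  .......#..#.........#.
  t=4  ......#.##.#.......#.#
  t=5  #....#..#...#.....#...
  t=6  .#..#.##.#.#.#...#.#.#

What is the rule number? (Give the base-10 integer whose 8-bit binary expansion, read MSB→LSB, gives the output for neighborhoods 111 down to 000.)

26

  [7] ### => .  t=0,i=13
  [6] ##. => .  t=0,i=10
  [5] #.# => .  t=0,i=11
  [4] #.. => #  t=0,i=2
  [3] .## => #  t=0,i=9
  [2] .#. => .  t=0,i=1
  [1] ..# => #  t=0,i=0
  [0] ... => .  t=0,i=3
  bits 00011010 = 26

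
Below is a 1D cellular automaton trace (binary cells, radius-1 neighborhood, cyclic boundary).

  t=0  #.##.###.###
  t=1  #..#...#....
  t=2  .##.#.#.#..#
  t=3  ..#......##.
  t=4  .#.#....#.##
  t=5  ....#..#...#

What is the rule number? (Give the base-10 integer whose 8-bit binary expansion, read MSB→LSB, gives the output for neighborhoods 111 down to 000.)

82

  nb ###: next=.  (t=0,i=6, bit7=0)
  nb ##.: next=#  (t=0,i=0, bit6=1)
  nb #.#: next=.  (t=0,i=1, bit5=0)
  nb #..: next=#  (t=1,i=1, bit4=1)
  nb .##: next=.  (t=0,i=2, bit3=0)
  nb .#.: next=.  (t=1,i=0, bit2=0)
  nb ..#: next=#  (t=1,i=2, bit1=1)
  nb ...: next=.  (t=1,i=5, bit0=0)
  bits 01010010 = 82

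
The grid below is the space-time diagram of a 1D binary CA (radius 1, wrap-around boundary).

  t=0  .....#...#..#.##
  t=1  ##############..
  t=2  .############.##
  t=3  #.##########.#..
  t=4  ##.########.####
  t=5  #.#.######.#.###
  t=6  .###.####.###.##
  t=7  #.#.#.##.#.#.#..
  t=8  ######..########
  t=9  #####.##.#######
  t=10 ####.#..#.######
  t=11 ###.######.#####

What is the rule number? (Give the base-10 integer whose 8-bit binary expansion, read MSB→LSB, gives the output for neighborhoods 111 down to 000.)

  ###|#  b7=1 t=1,i=1
  ##.|.  b6=0 t=0,i=15
  #.#|#  b5=1 t=0,i=13
  #..|#  b4=1 t=0,i=0
  .##|.  b3=0 t=0,i=14
  .#.|#  b2=1 t=0,i=5
  ..#|#  b1=1 t=0,i=4
  ...|#  b0=1 t=0,i=1
  bits 10110111 = 183

183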